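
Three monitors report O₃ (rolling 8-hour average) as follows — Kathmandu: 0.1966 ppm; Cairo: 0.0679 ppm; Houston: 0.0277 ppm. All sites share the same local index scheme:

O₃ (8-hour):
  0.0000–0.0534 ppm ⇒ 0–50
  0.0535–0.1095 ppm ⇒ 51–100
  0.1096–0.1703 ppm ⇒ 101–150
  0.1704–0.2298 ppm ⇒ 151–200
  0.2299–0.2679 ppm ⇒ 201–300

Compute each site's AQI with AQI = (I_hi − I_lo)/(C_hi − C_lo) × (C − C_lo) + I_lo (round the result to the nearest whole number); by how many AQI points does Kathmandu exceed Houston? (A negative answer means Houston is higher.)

147

Kathmandu: 0.1966 lies in 0.1704–0.2298, so I_lo=151, I_hi=200, C_lo=0.1704, C_hi=0.2298.
(200−151)/(0.2298−0.1704) × (0.1966−0.1704) + 151 = 49/0.0594 × 0.0262 + 151 ≈ 172.61 → 173.
Cairo: 0.0679 ∈ [0.0535, 0.1095] ↔ index [51, 100].
51 + (0.0679−0.0535)·(100−51)/(0.1095−0.0535) = 51 + 0.0144·49/0.0560 ≈ 63.60, so AQI = 64.
Houston 0.0277: bracket 0.0000–0.0534 → index 0–50; slope 50/0.0534, offset 0.0277.
AQI = 0 + 50/0.0534·0.0277 ≈ 25.94 ⇒ 26.
AQIs: Kathmandu=173, Cairo=64, Houston=26. Kathmandu (173) − Houston (26) = 147.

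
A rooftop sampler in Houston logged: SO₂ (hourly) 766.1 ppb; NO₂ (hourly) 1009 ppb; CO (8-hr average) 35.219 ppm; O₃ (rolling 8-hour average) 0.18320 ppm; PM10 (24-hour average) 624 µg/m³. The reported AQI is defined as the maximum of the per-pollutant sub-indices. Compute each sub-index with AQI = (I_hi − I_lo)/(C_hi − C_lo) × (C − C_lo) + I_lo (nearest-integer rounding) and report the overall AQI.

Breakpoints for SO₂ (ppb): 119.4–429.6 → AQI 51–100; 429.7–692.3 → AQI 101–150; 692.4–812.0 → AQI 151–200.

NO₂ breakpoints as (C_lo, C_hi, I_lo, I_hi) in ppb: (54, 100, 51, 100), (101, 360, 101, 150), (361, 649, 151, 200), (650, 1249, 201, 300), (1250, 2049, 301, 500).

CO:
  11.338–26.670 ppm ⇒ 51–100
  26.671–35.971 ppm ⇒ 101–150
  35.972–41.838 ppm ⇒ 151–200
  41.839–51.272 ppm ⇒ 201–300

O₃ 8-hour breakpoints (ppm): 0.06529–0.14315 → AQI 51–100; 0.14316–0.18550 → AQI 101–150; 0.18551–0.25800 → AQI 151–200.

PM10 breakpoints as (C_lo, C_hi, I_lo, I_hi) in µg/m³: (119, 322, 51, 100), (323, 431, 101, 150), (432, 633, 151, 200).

SO₂: 766.1 ∈ [692.4, 812.0] ↔ index [151, 200].
151 + (766.1−692.4)·(200−151)/(812.0−692.4) = 151 + 73.7·49/119.6 ≈ 181.19, so AQI = 181.
NO₂: 1009 lies in 650–1249, so I_lo=201, I_hi=300, C_lo=650, C_hi=1249.
(300−201)/(1249−650) × (1009−650) + 201 = 99/599 × 359 + 201 ≈ 260.33 → 260.
CO: 35.219 lies in 26.671–35.971, so I_lo=101, I_hi=150, C_lo=26.671, C_hi=35.971.
(150−101)/(35.971−26.671) × (35.219−26.671) + 101 = 49/9.300 × 8.548 + 101 ≈ 146.04 → 146.
O₃ 0.18320: bracket 0.14316–0.18550 → index 101–150; slope 49/0.04234, offset 0.04004.
AQI = 101 + 49/0.04234·0.04004 ≈ 147.34 ⇒ 147.
PM10 624: bracket 432–633 → index 151–200; slope 49/201, offset 192.
AQI = 151 + 49/201·192 ≈ 197.81 ⇒ 198.
Sub-indices: SO₂→181, NO₂→260, CO→146, O₃→147, PM10→198. Overall AQI = max = 260; dominant pollutant is NO₂.

260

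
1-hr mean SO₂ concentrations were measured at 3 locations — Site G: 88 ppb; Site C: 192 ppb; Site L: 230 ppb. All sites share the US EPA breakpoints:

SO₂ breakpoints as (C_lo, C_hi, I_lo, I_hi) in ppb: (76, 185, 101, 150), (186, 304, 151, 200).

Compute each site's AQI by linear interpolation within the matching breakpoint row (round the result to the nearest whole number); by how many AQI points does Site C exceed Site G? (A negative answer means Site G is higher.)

47

Site G: 88 ∈ [76, 185] ↔ index [101, 150].
101 + (88−76)·(150−101)/(185−76) = 101 + 12·49/109 ≈ 106.39, so AQI = 106.
Site C: 192 ∈ [186, 304] ↔ index [151, 200].
151 + (192−186)·(200−151)/(304−186) = 151 + 6·49/118 ≈ 153.49, so AQI = 153.
Site L 230: bracket 186–304 → index 151–200; slope 49/118, offset 44.
AQI = 151 + 49/118·44 ≈ 169.27 ⇒ 169.
AQIs: Site G=106, Site C=153, Site L=169. Site C (153) − Site G (106) = 47.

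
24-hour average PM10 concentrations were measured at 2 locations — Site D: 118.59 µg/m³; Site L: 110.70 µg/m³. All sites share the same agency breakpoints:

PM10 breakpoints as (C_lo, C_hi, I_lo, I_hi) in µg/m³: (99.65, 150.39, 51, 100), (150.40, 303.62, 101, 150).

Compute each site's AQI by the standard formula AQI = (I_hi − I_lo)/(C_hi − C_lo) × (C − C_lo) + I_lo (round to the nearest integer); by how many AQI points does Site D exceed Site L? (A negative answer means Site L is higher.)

7

Site D 118.59: bracket 99.65–150.39 → index 51–100; slope 49/50.74, offset 18.94.
AQI = 51 + 49/50.74·18.94 ≈ 69.29 ⇒ 69.
Site L 110.70: bracket 99.65–150.39 → index 51–100; slope 49/50.74, offset 11.05.
AQI = 51 + 49/50.74·11.05 ≈ 61.67 ⇒ 62.
AQIs: Site D=69, Site L=62. Site D (69) − Site L (62) = 7.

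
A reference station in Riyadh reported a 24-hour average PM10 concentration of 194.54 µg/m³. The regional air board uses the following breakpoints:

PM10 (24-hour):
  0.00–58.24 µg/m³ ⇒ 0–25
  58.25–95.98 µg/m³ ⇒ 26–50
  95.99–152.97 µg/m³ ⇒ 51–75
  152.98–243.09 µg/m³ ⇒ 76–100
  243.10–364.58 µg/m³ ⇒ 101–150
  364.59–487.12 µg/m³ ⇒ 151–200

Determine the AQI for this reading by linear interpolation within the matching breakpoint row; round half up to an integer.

87

PM10: 194.54 ∈ [152.98, 243.09] ↔ index [76, 100].
76 + (194.54−152.98)·(100−76)/(243.09−152.98) = 76 + 41.56·24/90.11 ≈ 87.07, so AQI = 87.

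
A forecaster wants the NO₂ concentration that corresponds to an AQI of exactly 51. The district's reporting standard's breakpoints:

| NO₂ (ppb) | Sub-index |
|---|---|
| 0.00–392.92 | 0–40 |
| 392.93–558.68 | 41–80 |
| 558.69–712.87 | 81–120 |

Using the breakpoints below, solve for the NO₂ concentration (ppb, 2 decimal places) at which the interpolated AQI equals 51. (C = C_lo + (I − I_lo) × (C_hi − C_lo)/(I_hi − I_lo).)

AQI 51 lies in the 41–80 band, which corresponds to 392.93–558.68 ppb.
C = 392.93 + (51−41)×(558.68−392.93)/(80−41) = 392.93 + 10×165.75/39 ≈ 435.4300 ppb → 435.43 ppb to 2 dp.

435.43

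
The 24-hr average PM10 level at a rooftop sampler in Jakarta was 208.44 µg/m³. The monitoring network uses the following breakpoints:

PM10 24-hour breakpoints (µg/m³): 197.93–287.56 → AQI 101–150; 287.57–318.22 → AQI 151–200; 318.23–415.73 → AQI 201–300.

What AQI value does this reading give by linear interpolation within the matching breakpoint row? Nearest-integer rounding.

PM10: 208.44 lies in 197.93–287.56, so I_lo=101, I_hi=150, C_lo=197.93, C_hi=287.56.
(150−101)/(287.56−197.93) × (208.44−197.93) + 101 = 49/89.63 × 10.51 + 101 ≈ 106.75 → 107.

107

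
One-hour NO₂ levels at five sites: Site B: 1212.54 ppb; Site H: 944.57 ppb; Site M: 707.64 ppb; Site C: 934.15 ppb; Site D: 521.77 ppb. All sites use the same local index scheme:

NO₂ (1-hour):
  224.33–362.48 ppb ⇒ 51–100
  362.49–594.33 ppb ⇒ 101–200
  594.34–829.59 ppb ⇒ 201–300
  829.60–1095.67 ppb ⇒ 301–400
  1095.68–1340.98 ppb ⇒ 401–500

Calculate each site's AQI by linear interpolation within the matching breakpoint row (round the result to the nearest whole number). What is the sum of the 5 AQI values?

Site B: 1212.54 ∈ [1095.68, 1340.98] ↔ index [401, 500].
401 + (1212.54−1095.68)·(500−401)/(1340.98−1095.68) = 401 + 116.86·99/245.30 ≈ 448.16, so AQI = 448.
Site H 944.57: bracket 829.60–1095.67 → index 301–400; slope 99/266.07, offset 114.97.
AQI = 301 + 99/266.07·114.97 ≈ 343.78 ⇒ 344.
Site M: 707.64 lies in 594.34–829.59, so I_lo=201, I_hi=300, C_lo=594.34, C_hi=829.59.
(300−201)/(829.59−594.34) × (707.64−594.34) + 201 = 99/235.25 × 113.30 + 201 ≈ 248.68 → 249.
Site C: 934.15 lies in 829.60–1095.67, so I_lo=301, I_hi=400, C_lo=829.60, C_hi=1095.67.
(400−301)/(1095.67−829.60) × (934.15−829.60) + 301 = 99/266.07 × 104.55 + 301 ≈ 339.90 → 340.
Site D 521.77: bracket 362.49–594.33 → index 101–200; slope 99/231.84, offset 159.28.
AQI = 101 + 99/231.84·159.28 ≈ 169.02 ⇒ 169.
AQIs: Site B=448, Site H=344, Site M=249, Site C=340, Site D=169. Sum = 448 + 344 + 249 + 340 + 169 = 1550.

1550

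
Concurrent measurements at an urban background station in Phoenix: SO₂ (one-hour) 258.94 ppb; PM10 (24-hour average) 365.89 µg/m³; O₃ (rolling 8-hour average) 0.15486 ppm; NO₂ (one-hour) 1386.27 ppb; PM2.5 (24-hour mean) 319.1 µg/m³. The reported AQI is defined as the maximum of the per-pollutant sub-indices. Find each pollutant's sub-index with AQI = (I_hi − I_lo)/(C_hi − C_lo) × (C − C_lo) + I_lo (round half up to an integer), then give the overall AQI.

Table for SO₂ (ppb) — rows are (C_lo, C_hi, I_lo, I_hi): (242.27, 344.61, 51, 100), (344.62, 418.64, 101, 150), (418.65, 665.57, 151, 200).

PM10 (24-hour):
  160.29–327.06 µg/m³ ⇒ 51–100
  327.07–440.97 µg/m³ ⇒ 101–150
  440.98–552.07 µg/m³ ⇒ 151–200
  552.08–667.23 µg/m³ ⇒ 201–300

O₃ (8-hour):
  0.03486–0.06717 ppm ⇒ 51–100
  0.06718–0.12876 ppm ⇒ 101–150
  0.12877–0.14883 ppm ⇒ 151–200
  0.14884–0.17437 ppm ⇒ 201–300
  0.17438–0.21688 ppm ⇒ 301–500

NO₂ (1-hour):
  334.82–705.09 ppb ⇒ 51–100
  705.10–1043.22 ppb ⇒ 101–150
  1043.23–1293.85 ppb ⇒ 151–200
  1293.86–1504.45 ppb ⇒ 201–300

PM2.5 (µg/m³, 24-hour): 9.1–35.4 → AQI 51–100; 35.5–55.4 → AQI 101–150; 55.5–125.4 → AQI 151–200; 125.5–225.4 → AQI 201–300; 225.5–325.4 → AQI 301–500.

SO₂: 258.94 ∈ [242.27, 344.61] ↔ index [51, 100].
51 + (258.94−242.27)·(100−51)/(344.61−242.27) = 51 + 16.67·49/102.34 ≈ 58.98, so AQI = 59.
PM10: 365.89 ∈ [327.07, 440.97] ↔ index [101, 150].
101 + (365.89−327.07)·(150−101)/(440.97−327.07) = 101 + 38.82·49/113.90 ≈ 117.70, so AQI = 118.
O₃: 0.15486 ∈ [0.14884, 0.17437] ↔ index [201, 300].
201 + (0.15486−0.14884)·(300−201)/(0.17437−0.14884) = 201 + 0.00602·99/0.02553 ≈ 224.34, so AQI = 224.
NO₂ 1386.27: bracket 1293.86–1504.45 → index 201–300; slope 99/210.59, offset 92.41.
AQI = 201 + 99/210.59·92.41 ≈ 244.44 ⇒ 244.
PM2.5: 319.1 ∈ [225.5, 325.4] ↔ index [301, 500].
301 + (319.1−225.5)·(500−301)/(325.4−225.5) = 301 + 93.6·199/99.9 ≈ 487.45, so AQI = 487.
Sub-indices: SO₂→59, PM10→118, O₃→224, NO₂→244, PM2.5→487. Overall AQI = max = 487; dominant pollutant is PM2.5.

487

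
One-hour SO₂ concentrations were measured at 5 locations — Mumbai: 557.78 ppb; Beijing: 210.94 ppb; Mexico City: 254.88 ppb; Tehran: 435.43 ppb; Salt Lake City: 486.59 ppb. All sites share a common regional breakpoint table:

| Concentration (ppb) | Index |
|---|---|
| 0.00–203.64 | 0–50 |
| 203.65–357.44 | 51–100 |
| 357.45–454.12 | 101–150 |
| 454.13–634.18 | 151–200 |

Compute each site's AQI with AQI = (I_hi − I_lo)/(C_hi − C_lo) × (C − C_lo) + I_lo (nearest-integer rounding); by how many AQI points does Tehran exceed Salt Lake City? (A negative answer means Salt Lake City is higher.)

-19

Mumbai: 557.78 lies in 454.13–634.18, so I_lo=151, I_hi=200, C_lo=454.13, C_hi=634.18.
(200−151)/(634.18−454.13) × (557.78−454.13) + 151 = 49/180.05 × 103.65 + 151 ≈ 179.21 → 179.
Beijing: 210.94 lies in 203.65–357.44, so I_lo=51, I_hi=100, C_lo=203.65, C_hi=357.44.
(100−51)/(357.44−203.65) × (210.94−203.65) + 51 = 49/153.79 × 7.29 + 51 ≈ 53.32 → 53.
Mexico City: row 203.65–357.44 (AQI 51–100). (100−51)·(254.88−203.65)/(357.44−203.65) + 51 = 49·51.23/153.79 + 51 ≈ 67.32 → 67.
Tehran: row 357.45–454.12 (AQI 101–150). (150−101)·(435.43−357.45)/(454.12−357.45) + 101 = 49·77.98/96.67 + 101 ≈ 140.53 → 141.
Salt Lake City: 486.59 lies in 454.13–634.18, so I_lo=151, I_hi=200, C_lo=454.13, C_hi=634.18.
(200−151)/(634.18−454.13) × (486.59−454.13) + 151 = 49/180.05 × 32.46 + 151 ≈ 159.83 → 160.
AQIs: Mumbai=179, Beijing=53, Mexico City=67, Tehran=141, Salt Lake City=160. Tehran (141) − Salt Lake City (160) = -19.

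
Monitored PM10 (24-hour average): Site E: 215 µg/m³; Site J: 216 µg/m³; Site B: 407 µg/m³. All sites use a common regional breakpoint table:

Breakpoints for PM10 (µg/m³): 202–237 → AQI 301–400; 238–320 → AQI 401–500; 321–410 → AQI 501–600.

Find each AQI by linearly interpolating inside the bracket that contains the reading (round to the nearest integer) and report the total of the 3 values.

1276

Site E: 215 lies in 202–237, so I_lo=301, I_hi=400, C_lo=202, C_hi=237.
(400−301)/(237−202) × (215−202) + 301 = 99/35 × 13 + 301 ≈ 337.77 → 338.
Site J: row 202–237 (AQI 301–400). (400−301)·(216−202)/(237−202) + 301 = 99·14/35 + 301 ≈ 340.60 → 341.
Site B: 407 lies in 321–410, so I_lo=501, I_hi=600, C_lo=321, C_hi=410.
(600−501)/(410−321) × (407−321) + 501 = 99/89 × 86 + 501 ≈ 596.66 → 597.
AQIs: Site E=338, Site J=341, Site B=597. Sum = 338 + 341 + 597 = 1276.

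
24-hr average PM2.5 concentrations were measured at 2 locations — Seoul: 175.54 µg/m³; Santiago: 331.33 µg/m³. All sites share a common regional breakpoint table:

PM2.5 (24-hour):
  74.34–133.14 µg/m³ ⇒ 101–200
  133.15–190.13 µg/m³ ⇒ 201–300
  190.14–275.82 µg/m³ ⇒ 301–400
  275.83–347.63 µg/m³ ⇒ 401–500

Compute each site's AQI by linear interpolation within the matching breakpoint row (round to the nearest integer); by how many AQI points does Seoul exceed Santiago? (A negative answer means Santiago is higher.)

Seoul: row 133.15–190.13 (AQI 201–300). (300−201)·(175.54−133.15)/(190.13−133.15) + 201 = 99·42.39/56.98 + 201 ≈ 274.65 → 275.
Santiago: 331.33 lies in 275.83–347.63, so I_lo=401, I_hi=500, C_lo=275.83, C_hi=347.63.
(500−401)/(347.63−275.83) × (331.33−275.83) + 401 = 99/71.80 × 55.50 + 401 ≈ 477.53 → 478.
AQIs: Seoul=275, Santiago=478. Seoul (275) − Santiago (478) = -203.

-203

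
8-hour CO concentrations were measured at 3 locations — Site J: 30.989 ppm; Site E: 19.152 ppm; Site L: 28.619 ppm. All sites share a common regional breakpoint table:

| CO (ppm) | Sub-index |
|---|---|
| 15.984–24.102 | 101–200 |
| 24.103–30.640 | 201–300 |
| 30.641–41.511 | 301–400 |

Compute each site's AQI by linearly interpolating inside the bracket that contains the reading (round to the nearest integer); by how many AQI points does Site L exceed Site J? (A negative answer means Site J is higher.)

Site J: 30.989 lies in 30.641–41.511, so I_lo=301, I_hi=400, C_lo=30.641, C_hi=41.511.
(400−301)/(41.511−30.641) × (30.989−30.641) + 301 = 99/10.870 × 0.348 + 301 ≈ 304.17 → 304.
Site E: 19.152 lies in 15.984–24.102, so I_lo=101, I_hi=200, C_lo=15.984, C_hi=24.102.
(200−101)/(24.102−15.984) × (19.152−15.984) + 101 = 99/8.118 × 3.168 + 101 ≈ 139.63 → 140.
Site L: row 24.103–30.640 (AQI 201–300). (300−201)·(28.619−24.103)/(30.640−24.103) + 201 = 99·4.516/6.537 + 201 ≈ 269.39 → 269.
AQIs: Site J=304, Site E=140, Site L=269. Site L (269) − Site J (304) = -35.

-35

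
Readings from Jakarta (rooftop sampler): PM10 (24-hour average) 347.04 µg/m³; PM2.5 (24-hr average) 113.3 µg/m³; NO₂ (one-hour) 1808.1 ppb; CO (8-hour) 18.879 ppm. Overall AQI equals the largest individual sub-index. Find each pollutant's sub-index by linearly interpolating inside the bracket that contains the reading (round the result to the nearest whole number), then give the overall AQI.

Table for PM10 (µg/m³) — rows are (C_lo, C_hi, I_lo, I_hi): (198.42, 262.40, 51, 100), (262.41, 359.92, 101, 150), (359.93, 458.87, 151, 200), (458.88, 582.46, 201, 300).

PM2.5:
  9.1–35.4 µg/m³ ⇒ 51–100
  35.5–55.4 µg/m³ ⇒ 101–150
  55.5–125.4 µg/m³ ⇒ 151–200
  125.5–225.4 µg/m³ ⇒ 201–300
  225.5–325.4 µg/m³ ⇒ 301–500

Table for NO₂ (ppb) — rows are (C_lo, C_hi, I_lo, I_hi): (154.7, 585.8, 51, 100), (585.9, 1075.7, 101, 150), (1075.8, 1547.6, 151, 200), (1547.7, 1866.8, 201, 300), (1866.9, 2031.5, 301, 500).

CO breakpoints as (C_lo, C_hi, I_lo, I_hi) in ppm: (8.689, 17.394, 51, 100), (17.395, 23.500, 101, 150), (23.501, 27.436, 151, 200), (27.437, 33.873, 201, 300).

PM10: 347.04 lies in 262.41–359.92, so I_lo=101, I_hi=150, C_lo=262.41, C_hi=359.92.
(150−101)/(359.92−262.41) × (347.04−262.41) + 101 = 49/97.51 × 84.63 + 101 ≈ 143.53 → 144.
PM2.5: 113.3 lies in 55.5–125.4, so I_lo=151, I_hi=200, C_lo=55.5, C_hi=125.4.
(200−151)/(125.4−55.5) × (113.3−55.5) + 151 = 49/69.9 × 57.8 + 151 ≈ 191.52 → 192.
NO₂: 1808.1 ∈ [1547.7, 1866.8] ↔ index [201, 300].
201 + (1808.1−1547.7)·(300−201)/(1866.8−1547.7) = 201 + 260.4·99/319.1 ≈ 281.79, so AQI = 282.
CO: row 17.395–23.500 (AQI 101–150). (150−101)·(18.879−17.395)/(23.500−17.395) + 101 = 49·1.484/6.105 + 101 ≈ 112.91 → 113.
Sub-indices: PM10→144, PM2.5→192, NO₂→282, CO→113. Overall AQI = max = 282; dominant pollutant is NO₂.

282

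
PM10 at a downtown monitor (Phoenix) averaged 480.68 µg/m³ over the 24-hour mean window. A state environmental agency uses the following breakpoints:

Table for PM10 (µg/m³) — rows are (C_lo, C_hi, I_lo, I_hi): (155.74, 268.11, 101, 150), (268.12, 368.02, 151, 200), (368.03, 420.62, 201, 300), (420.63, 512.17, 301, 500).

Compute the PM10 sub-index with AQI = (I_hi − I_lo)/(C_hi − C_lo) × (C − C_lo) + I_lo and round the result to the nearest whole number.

432

PM10: 480.68 lies in 420.63–512.17, so I_lo=301, I_hi=500, C_lo=420.63, C_hi=512.17.
(500−301)/(512.17−420.63) × (480.68−420.63) + 301 = 199/91.54 × 60.05 + 301 ≈ 431.54 → 432.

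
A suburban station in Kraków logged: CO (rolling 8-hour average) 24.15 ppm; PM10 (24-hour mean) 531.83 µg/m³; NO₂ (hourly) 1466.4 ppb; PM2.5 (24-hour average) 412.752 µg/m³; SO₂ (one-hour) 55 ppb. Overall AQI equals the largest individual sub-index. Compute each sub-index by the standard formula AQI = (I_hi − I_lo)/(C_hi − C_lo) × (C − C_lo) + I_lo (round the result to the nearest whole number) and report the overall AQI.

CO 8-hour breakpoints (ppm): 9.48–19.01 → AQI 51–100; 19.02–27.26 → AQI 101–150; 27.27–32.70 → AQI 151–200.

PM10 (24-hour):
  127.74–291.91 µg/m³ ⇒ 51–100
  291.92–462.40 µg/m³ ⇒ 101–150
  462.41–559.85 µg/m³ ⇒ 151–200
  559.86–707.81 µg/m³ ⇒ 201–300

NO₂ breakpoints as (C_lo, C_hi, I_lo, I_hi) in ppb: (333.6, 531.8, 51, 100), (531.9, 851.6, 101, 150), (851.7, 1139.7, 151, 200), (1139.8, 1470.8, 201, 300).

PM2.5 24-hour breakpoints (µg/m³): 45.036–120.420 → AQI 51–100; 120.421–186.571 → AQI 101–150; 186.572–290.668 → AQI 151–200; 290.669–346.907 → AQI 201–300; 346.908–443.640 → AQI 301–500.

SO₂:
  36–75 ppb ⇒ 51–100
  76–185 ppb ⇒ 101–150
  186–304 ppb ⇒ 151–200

436

CO: row 19.02–27.26 (AQI 101–150). (150−101)·(24.15−19.02)/(27.26−19.02) + 101 = 49·5.13/8.24 + 101 ≈ 131.51 → 132.
PM10: 531.83 lies in 462.41–559.85, so I_lo=151, I_hi=200, C_lo=462.41, C_hi=559.85.
(200−151)/(559.85−462.41) × (531.83−462.41) + 151 = 49/97.44 × 69.42 + 151 ≈ 185.91 → 186.
NO₂: 1466.4 ∈ [1139.8, 1470.8] ↔ index [201, 300].
201 + (1466.4−1139.8)·(300−201)/(1470.8−1139.8) = 201 + 326.6·99/331.0 ≈ 298.68, so AQI = 299.
PM2.5 412.752: bracket 346.908–443.640 → index 301–500; slope 199/96.732, offset 65.844.
AQI = 301 + 199/96.732·65.844 ≈ 436.46 ⇒ 436.
SO₂: 55 lies in 36–75, so I_lo=51, I_hi=100, C_lo=36, C_hi=75.
(100−51)/(75−36) × (55−36) + 51 = 49/39 × 19 + 51 ≈ 74.87 → 75.
Sub-indices: CO→132, PM10→186, NO₂→299, PM2.5→436, SO₂→75. Overall AQI = max = 436; dominant pollutant is PM2.5.
AQI 436: Hazardous.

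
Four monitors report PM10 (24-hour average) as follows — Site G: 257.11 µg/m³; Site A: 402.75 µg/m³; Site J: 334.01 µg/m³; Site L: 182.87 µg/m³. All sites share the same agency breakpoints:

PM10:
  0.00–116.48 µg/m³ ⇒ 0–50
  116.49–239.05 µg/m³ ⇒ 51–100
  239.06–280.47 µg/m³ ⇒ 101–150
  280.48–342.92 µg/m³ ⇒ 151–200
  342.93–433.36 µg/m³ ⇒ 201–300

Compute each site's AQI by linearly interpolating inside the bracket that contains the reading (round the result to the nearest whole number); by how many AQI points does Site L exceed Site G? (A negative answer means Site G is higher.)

-44

Site G 257.11: bracket 239.06–280.47 → index 101–150; slope 49/41.41, offset 18.05.
AQI = 101 + 49/41.41·18.05 ≈ 122.36 ⇒ 122.
Site A 402.75: bracket 342.93–433.36 → index 201–300; slope 99/90.43, offset 59.82.
AQI = 201 + 99/90.43·59.82 ≈ 266.49 ⇒ 266.
Site J 334.01: bracket 280.48–342.92 → index 151–200; slope 49/62.44, offset 53.53.
AQI = 151 + 49/62.44·53.53 ≈ 193.01 ⇒ 193.
Site L: row 116.49–239.05 (AQI 51–100). (100−51)·(182.87−116.49)/(239.05−116.49) + 51 = 49·66.38/122.56 + 51 ≈ 77.54 → 78.
AQIs: Site G=122, Site A=266, Site J=193, Site L=78. Site L (78) − Site G (122) = -44.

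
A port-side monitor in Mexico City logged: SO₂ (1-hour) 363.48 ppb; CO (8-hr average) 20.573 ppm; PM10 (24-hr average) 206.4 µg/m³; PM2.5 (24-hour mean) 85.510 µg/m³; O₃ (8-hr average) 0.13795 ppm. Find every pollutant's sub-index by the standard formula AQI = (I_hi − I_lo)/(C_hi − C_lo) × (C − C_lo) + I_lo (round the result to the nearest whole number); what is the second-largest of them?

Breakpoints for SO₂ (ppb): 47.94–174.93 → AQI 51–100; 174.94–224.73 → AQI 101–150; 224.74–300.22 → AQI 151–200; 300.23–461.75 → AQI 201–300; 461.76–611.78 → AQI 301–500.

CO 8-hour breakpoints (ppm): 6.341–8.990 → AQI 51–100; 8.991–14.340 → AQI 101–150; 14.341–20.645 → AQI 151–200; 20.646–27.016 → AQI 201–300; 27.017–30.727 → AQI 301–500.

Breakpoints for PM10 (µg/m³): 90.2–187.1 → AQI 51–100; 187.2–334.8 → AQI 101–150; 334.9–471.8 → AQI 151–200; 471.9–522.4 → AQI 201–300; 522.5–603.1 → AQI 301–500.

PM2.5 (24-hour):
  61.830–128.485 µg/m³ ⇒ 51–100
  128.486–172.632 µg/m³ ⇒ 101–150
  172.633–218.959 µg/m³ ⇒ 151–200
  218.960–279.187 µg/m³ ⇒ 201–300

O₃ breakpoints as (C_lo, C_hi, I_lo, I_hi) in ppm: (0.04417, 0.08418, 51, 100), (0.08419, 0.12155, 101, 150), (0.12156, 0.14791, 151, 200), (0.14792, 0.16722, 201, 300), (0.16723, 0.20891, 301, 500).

199

SO₂: 363.48 ∈ [300.23, 461.75] ↔ index [201, 300].
201 + (363.48−300.23)·(300−201)/(461.75−300.23) = 201 + 63.25·99/161.52 ≈ 239.77, so AQI = 240.
CO: row 14.341–20.645 (AQI 151–200). (200−151)·(20.573−14.341)/(20.645−14.341) + 151 = 49·6.232/6.304 + 151 ≈ 199.44 → 199.
PM10: 206.4 lies in 187.2–334.8, so I_lo=101, I_hi=150, C_lo=187.2, C_hi=334.8.
(150−101)/(334.8−187.2) × (206.4−187.2) + 101 = 49/147.6 × 19.2 + 101 ≈ 107.37 → 107.
PM2.5: 85.510 lies in 61.830–128.485, so I_lo=51, I_hi=100, C_lo=61.830, C_hi=128.485.
(100−51)/(128.485−61.830) × (85.510−61.830) + 51 = 49/66.655 × 23.680 + 51 ≈ 68.41 → 68.
O₃: 0.13795 ∈ [0.12156, 0.14791] ↔ index [151, 200].
151 + (0.13795−0.12156)·(200−151)/(0.14791−0.12156) = 151 + 0.01639·49/0.02635 ≈ 181.48, so AQI = 181.
Sub-indices: SO₂→240, CO→199, PM10→107, PM2.5→68, O₃→181. Ranked high→low: 240, 199, 181, 107, 68. Second-highest sub-index = 199.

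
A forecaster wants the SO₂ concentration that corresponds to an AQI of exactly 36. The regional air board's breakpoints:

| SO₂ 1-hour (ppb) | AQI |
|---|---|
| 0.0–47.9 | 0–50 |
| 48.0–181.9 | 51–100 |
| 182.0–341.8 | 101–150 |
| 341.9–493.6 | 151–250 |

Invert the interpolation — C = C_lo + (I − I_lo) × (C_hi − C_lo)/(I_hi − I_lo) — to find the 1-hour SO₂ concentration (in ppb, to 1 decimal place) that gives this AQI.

AQI 36 lies in the 0–50 band, which corresponds to 0.0–47.9 ppb.
C = 0.0 + (36−0)×(47.9−0.0)/(50−0) = 0.0 + 36×47.9/50 ≈ 34.488 ppb → 34.5 ppb to 1 dp.

34.5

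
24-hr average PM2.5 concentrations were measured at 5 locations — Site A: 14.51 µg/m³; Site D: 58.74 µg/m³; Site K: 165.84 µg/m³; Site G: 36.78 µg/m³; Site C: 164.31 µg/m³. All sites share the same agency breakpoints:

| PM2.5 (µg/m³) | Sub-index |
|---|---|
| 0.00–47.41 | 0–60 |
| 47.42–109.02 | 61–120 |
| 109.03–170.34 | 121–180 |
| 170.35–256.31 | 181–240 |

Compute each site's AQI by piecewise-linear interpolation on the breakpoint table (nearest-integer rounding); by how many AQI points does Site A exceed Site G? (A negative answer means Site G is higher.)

Site A 14.51: bracket 0.00–47.41 → index 0–60; slope 60/47.41, offset 14.51.
AQI = 0 + 60/47.41·14.51 ≈ 18.36 ⇒ 18.
Site D: row 47.42–109.02 (AQI 61–120). (120−61)·(58.74−47.42)/(109.02−47.42) + 61 = 59·11.32/61.60 + 61 ≈ 71.84 → 72.
Site K: 165.84 ∈ [109.03, 170.34] ↔ index [121, 180].
121 + (165.84−109.03)·(180−121)/(170.34−109.03) = 121 + 56.81·59/61.31 ≈ 175.67, so AQI = 176.
Site G: 36.78 lies in 0.00–47.41, so I_lo=0, I_hi=60, C_lo=0.00, C_hi=47.41.
(60−0)/(47.41−0.00) × (36.78−0.00) + 0 = 60/47.41 × 36.78 + 0 ≈ 46.55 → 47.
Site C 164.31: bracket 109.03–170.34 → index 121–180; slope 59/61.31, offset 55.28.
AQI = 121 + 59/61.31·55.28 ≈ 174.20 ⇒ 174.
AQIs: Site A=18, Site D=72, Site K=176, Site G=47, Site C=174. Site A (18) − Site G (47) = -29.

-29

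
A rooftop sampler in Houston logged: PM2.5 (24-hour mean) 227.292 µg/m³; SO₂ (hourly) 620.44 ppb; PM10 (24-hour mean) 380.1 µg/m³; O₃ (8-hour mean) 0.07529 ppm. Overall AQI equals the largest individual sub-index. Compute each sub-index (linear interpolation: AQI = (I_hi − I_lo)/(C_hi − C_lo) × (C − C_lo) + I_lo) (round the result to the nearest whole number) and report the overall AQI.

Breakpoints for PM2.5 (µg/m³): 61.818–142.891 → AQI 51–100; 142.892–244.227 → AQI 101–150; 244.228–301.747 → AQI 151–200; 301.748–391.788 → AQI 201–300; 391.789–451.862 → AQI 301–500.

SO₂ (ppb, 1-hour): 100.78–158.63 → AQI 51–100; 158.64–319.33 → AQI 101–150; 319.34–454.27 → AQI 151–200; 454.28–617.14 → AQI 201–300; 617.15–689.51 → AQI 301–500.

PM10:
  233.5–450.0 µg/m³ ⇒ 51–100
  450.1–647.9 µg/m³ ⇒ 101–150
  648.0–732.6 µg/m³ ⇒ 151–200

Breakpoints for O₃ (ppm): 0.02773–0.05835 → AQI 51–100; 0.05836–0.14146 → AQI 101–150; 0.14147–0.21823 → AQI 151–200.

310

PM2.5: 227.292 lies in 142.892–244.227, so I_lo=101, I_hi=150, C_lo=142.892, C_hi=244.227.
(150−101)/(244.227−142.892) × (227.292−142.892) + 101 = 49/101.335 × 84.400 + 101 ≈ 141.81 → 142.
SO₂: 620.44 lies in 617.15–689.51, so I_lo=301, I_hi=500, C_lo=617.15, C_hi=689.51.
(500−301)/(689.51−617.15) × (620.44−617.15) + 301 = 199/72.36 × 3.29 + 301 ≈ 310.05 → 310.
PM10 380.1: bracket 233.5–450.0 → index 51–100; slope 49/216.5, offset 146.6.
AQI = 51 + 49/216.5·146.6 ≈ 84.18 ⇒ 84.
O₃: row 0.05836–0.14146 (AQI 101–150). (150−101)·(0.07529−0.05836)/(0.14146−0.05836) + 101 = 49·0.01693/0.08310 + 101 ≈ 110.98 → 111.
Sub-indices: PM2.5→142, SO₂→310, PM10→84, O₃→111. Overall AQI = max = 310; dominant pollutant is SO₂.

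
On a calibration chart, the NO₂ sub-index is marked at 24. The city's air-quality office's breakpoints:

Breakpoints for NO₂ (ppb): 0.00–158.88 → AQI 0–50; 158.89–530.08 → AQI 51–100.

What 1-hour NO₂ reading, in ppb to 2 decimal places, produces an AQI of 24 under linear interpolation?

76.26

AQI 24 lies in the 0–50 band, which corresponds to 0.00–158.88 ppb.
C = 0.00 + (24−0)×(158.88−0.00)/(50−0) = 0.00 + 24×158.88/50 ≈ 76.2624 ppb → 76.26 ppb to 2 dp.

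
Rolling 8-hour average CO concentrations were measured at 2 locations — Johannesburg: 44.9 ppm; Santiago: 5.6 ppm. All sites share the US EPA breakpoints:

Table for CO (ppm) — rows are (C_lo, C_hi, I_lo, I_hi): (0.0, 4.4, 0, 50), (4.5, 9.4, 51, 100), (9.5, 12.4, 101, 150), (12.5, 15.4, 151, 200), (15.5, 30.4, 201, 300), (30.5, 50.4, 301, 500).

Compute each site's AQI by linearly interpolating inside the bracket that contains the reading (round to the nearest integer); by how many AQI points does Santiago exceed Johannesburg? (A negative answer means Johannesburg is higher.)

Johannesburg: row 30.5–50.4 (AQI 301–500). (500−301)·(44.9−30.5)/(50.4−30.5) + 301 = 199·14.4/19.9 + 301 ≈ 445.00 → 445.
Santiago 5.6: bracket 4.5–9.4 → index 51–100; slope 49/4.9, offset 1.1.
AQI = 51 + 49/4.9·1.1 ≈ 62.00 ⇒ 62.
AQIs: Johannesburg=445, Santiago=62. Santiago (62) − Johannesburg (445) = -383.

-383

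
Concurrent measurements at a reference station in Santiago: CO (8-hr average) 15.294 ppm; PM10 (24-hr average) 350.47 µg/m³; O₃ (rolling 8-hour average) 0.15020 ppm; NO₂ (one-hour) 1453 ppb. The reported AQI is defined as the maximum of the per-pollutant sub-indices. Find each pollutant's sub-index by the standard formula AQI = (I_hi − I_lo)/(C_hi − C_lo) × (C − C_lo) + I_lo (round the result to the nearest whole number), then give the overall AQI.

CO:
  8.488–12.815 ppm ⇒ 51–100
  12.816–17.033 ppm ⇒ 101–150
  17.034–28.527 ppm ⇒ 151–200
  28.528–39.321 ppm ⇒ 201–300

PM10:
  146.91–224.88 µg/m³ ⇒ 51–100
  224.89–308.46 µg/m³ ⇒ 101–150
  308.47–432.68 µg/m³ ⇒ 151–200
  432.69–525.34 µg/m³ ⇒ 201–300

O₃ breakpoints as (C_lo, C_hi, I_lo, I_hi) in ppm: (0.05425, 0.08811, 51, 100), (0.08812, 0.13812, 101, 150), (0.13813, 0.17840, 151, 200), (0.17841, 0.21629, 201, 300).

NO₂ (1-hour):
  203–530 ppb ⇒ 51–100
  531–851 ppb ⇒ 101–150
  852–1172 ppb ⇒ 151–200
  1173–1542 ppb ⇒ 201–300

CO: 15.294 ∈ [12.816, 17.033] ↔ index [101, 150].
101 + (15.294−12.816)·(150−101)/(17.033−12.816) = 101 + 2.478·49/4.217 ≈ 129.79, so AQI = 130.
PM10: 350.47 ∈ [308.47, 432.68] ↔ index [151, 200].
151 + (350.47−308.47)·(200−151)/(432.68−308.47) = 151 + 42.00·49/124.21 ≈ 167.57, so AQI = 168.
O₃: 0.15020 ∈ [0.13813, 0.17840] ↔ index [151, 200].
151 + (0.15020−0.13813)·(200−151)/(0.17840−0.13813) = 151 + 0.01207·49/0.04027 ≈ 165.69, so AQI = 166.
NO₂ 1453: bracket 1173–1542 → index 201–300; slope 99/369, offset 280.
AQI = 201 + 99/369·280 ≈ 276.12 ⇒ 276.
Sub-indices: CO→130, PM10→168, O₃→166, NO₂→276. Overall AQI = max = 276; dominant pollutant is NO₂.
AQI 276: Very Unhealthy.

276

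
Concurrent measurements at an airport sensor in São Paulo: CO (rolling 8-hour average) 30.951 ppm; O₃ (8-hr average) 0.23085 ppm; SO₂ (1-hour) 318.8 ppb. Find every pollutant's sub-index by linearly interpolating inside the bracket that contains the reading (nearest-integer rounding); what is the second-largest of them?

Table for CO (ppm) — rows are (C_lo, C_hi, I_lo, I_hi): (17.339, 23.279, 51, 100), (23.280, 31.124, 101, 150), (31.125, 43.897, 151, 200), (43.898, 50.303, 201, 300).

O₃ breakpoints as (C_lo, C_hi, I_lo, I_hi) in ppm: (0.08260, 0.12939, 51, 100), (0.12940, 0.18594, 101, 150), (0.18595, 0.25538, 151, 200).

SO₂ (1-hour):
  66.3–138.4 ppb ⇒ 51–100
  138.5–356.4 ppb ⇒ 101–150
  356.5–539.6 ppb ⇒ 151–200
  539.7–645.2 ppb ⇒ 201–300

CO: 30.951 ∈ [23.280, 31.124] ↔ index [101, 150].
101 + (30.951−23.280)·(150−101)/(31.124−23.280) = 101 + 7.671·49/7.844 ≈ 148.92, so AQI = 149.
O₃: row 0.18595–0.25538 (AQI 151–200). (200−151)·(0.23085−0.18595)/(0.25538−0.18595) + 151 = 49·0.04490/0.06943 + 151 ≈ 182.69 → 183.
SO₂: 318.8 lies in 138.5–356.4, so I_lo=101, I_hi=150, C_lo=138.5, C_hi=356.4.
(150−101)/(356.4−138.5) × (318.8−138.5) + 101 = 49/217.9 × 180.3 + 101 ≈ 141.54 → 142.
Sub-indices: CO→149, O₃→183, SO₂→142. Ranked high→low: 183, 149, 142. Second-highest sub-index = 149.

149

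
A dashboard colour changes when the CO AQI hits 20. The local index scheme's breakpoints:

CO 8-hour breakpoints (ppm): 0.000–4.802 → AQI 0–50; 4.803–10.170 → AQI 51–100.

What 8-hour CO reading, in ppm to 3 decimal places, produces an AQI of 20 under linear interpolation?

1.921

AQI 20 lies in the 0–50 band, which corresponds to 0.000–4.802 ppm.
C = 0.000 + (20−0)×(4.802−0.000)/(50−0) = 0.000 + 20×4.802/50 ≈ 1.92080 ppm → 1.921 ppm to 3 dp.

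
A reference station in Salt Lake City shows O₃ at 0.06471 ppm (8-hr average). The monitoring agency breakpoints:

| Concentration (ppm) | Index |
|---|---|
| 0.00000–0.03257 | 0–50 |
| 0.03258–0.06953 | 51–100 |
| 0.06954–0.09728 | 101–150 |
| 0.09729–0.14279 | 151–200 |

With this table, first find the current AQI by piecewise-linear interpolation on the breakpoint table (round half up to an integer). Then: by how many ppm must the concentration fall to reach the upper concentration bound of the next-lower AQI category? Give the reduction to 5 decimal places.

0.03214

O₃: 0.06471 lies in 0.03258–0.06953, so I_lo=51, I_hi=100, C_lo=0.03258, C_hi=0.06953.
(100−51)/(0.06953−0.03258) × (0.06471−0.03258) + 51 = 49/0.03695 × 0.03213 + 51 ≈ 93.61 → 94.
Current AQI 94 is in the Moderate range (51–100). The next-lower category tops out at AQI 50, whose upper concentration bound is 0.03257 ppm.
Reduction needed = 0.06471 − 0.03257 = 0.03214 ppm.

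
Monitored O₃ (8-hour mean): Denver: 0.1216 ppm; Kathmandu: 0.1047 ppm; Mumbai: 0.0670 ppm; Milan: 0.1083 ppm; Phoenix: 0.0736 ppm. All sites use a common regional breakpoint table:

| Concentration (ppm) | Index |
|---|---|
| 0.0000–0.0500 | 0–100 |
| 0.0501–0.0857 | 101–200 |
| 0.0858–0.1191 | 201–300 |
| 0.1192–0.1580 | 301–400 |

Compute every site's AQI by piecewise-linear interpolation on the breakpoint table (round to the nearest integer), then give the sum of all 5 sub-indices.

1146

Denver 0.1216: bracket 0.1192–0.1580 → index 301–400; slope 99/0.0388, offset 0.0024.
AQI = 301 + 99/0.0388·0.0024 ≈ 307.12 ⇒ 307.
Kathmandu: 0.1047 lies in 0.0858–0.1191, so I_lo=201, I_hi=300, C_lo=0.0858, C_hi=0.1191.
(300−201)/(0.1191−0.0858) × (0.1047−0.0858) + 201 = 99/0.0333 × 0.0189 + 201 ≈ 257.19 → 257.
Mumbai: 0.0670 lies in 0.0501–0.0857, so I_lo=101, I_hi=200, C_lo=0.0501, C_hi=0.0857.
(200−101)/(0.0857−0.0501) × (0.0670−0.0501) + 101 = 99/0.0356 × 0.0169 + 101 ≈ 148.00 → 148.
Milan: row 0.0858–0.1191 (AQI 201–300). (300−201)·(0.1083−0.0858)/(0.1191−0.0858) + 201 = 99·0.0225/0.0333 + 201 ≈ 267.89 → 268.
Phoenix: row 0.0501–0.0857 (AQI 101–200). (200−101)·(0.0736−0.0501)/(0.0857−0.0501) + 101 = 99·0.0235/0.0356 + 101 ≈ 166.35 → 166.
AQIs: Denver=307, Kathmandu=257, Mumbai=148, Milan=268, Phoenix=166. Sum = 307 + 257 + 148 + 268 + 166 = 1146.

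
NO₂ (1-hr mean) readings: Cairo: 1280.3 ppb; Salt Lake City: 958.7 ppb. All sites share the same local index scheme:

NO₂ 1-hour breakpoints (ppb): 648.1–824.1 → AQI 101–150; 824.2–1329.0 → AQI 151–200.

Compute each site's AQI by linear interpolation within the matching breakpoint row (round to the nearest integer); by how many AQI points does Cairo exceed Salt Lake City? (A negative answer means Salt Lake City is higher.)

31

Cairo: 1280.3 lies in 824.2–1329.0, so I_lo=151, I_hi=200, C_lo=824.2, C_hi=1329.0.
(200−151)/(1329.0−824.2) × (1280.3−824.2) + 151 = 49/504.8 × 456.1 + 151 ≈ 195.27 → 195.
Salt Lake City: 958.7 ∈ [824.2, 1329.0] ↔ index [151, 200].
151 + (958.7−824.2)·(200−151)/(1329.0−824.2) = 151 + 134.5·49/504.8 ≈ 164.06, so AQI = 164.
AQIs: Cairo=195, Salt Lake City=164. Cairo (195) − Salt Lake City (164) = 31.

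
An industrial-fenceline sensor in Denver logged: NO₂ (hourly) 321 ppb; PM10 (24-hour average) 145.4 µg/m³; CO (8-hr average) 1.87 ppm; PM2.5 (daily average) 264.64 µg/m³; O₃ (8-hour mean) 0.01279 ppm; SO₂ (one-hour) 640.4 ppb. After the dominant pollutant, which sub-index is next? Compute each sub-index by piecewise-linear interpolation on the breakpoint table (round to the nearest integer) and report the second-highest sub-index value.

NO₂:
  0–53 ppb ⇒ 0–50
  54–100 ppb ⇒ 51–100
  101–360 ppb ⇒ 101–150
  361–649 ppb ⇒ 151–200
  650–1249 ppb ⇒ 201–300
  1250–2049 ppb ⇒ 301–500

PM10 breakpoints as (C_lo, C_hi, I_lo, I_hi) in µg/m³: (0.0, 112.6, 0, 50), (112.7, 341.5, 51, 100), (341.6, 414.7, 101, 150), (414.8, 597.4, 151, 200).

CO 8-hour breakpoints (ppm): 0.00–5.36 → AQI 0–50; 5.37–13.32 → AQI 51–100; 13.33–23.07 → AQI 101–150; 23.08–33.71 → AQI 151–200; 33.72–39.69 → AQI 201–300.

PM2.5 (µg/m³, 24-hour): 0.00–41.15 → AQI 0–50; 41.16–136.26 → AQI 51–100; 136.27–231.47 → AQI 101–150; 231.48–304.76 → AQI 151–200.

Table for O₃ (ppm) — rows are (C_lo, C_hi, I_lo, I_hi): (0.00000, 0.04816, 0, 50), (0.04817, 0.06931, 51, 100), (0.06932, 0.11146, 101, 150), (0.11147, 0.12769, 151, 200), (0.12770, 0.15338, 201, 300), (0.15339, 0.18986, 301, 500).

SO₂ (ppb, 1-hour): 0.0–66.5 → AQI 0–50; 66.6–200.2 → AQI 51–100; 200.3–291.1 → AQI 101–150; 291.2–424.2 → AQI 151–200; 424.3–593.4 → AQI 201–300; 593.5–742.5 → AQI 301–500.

173

NO₂ 321: bracket 101–360 → index 101–150; slope 49/259, offset 220.
AQI = 101 + 49/259·220 ≈ 142.62 ⇒ 143.
PM10: 145.4 lies in 112.7–341.5, so I_lo=51, I_hi=100, C_lo=112.7, C_hi=341.5.
(100−51)/(341.5−112.7) × (145.4−112.7) + 51 = 49/228.8 × 32.7 + 51 ≈ 58.00 → 58.
CO: row 0.00–5.36 (AQI 0–50). (50−0)·(1.87−0.00)/(5.36−0.00) + 0 = 50·1.87/5.36 + 0 ≈ 17.44 → 17.
PM2.5: 264.64 lies in 231.48–304.76, so I_lo=151, I_hi=200, C_lo=231.48, C_hi=304.76.
(200−151)/(304.76−231.48) × (264.64−231.48) + 151 = 49/73.28 × 33.16 + 151 ≈ 173.17 → 173.
O₃ 0.01279: bracket 0.00000–0.04816 → index 0–50; slope 50/0.04816, offset 0.01279.
AQI = 0 + 50/0.04816·0.01279 ≈ 13.28 ⇒ 13.
SO₂: 640.4 lies in 593.5–742.5, so I_lo=301, I_hi=500, C_lo=593.5, C_hi=742.5.
(500−301)/(742.5−593.5) × (640.4−593.5) + 301 = 199/149.0 × 46.9 + 301 ≈ 363.64 → 364.
Sub-indices: NO₂→143, PM10→58, CO→17, PM2.5→173, O₃→13, SO₂→364. Ranked high→low: 364, 173, 143, 58, 17, 13. Second-highest sub-index = 173.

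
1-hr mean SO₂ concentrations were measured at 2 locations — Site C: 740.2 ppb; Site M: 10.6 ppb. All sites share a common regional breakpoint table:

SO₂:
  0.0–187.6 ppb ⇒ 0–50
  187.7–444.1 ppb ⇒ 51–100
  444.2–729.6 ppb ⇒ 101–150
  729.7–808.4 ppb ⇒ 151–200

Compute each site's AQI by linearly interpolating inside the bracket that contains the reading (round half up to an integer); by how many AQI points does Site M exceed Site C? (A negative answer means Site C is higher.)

Site C: 740.2 ∈ [729.7, 808.4] ↔ index [151, 200].
151 + (740.2−729.7)·(200−151)/(808.4−729.7) = 151 + 10.5·49/78.7 ≈ 157.54, so AQI = 158.
Site M: row 0.0–187.6 (AQI 0–50). (50−0)·(10.6−0.0)/(187.6−0.0) + 0 = 50·10.6/187.6 + 0 ≈ 2.83 → 3.
AQIs: Site C=158, Site M=3. Site M (3) − Site C (158) = -155.

-155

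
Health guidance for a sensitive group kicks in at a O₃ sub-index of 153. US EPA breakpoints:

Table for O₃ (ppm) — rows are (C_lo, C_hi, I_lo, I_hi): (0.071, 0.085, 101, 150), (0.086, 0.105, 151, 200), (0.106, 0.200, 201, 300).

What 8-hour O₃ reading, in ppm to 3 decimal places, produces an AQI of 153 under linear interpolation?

0.087

AQI 153 lies in the 151–200 band, which corresponds to 0.086–0.105 ppm.
C = 0.086 + (153−151)×(0.105−0.086)/(200−151) = 0.086 + 2×0.019/49 ≈ 0.08678 ppm → 0.087 ppm to 3 dp.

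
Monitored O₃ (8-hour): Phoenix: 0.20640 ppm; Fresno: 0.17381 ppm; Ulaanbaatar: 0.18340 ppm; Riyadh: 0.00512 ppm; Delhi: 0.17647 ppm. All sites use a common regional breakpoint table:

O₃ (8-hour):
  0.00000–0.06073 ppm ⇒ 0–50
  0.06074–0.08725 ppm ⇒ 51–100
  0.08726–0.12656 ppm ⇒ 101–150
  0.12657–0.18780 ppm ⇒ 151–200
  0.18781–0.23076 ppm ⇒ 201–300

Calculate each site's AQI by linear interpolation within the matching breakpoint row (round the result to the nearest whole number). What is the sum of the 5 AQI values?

824

Phoenix: 0.20640 ∈ [0.18781, 0.23076] ↔ index [201, 300].
201 + (0.20640−0.18781)·(300−201)/(0.23076−0.18781) = 201 + 0.01859·99/0.04295 ≈ 243.85, so AQI = 244.
Fresno: 0.17381 lies in 0.12657–0.18780, so I_lo=151, I_hi=200, C_lo=0.12657, C_hi=0.18780.
(200−151)/(0.18780−0.12657) × (0.17381−0.12657) + 151 = 49/0.06123 × 0.04724 + 151 ≈ 188.80 → 189.
Ulaanbaatar: 0.18340 lies in 0.12657–0.18780, so I_lo=151, I_hi=200, C_lo=0.12657, C_hi=0.18780.
(200−151)/(0.18780−0.12657) × (0.18340−0.12657) + 151 = 49/0.06123 × 0.05683 + 151 ≈ 196.48 → 196.
Riyadh: row 0.00000–0.06073 (AQI 0–50). (50−0)·(0.00512−0.00000)/(0.06073−0.00000) + 0 = 50·0.00512/0.06073 + 0 ≈ 4.22 → 4.
Delhi 0.17647: bracket 0.12657–0.18780 → index 151–200; slope 49/0.06123, offset 0.04990.
AQI = 151 + 49/0.06123·0.04990 ≈ 190.93 ⇒ 191.
AQIs: Phoenix=244, Fresno=189, Ulaanbaatar=196, Riyadh=4, Delhi=191. Sum = 244 + 189 + 196 + 4 + 191 = 824.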